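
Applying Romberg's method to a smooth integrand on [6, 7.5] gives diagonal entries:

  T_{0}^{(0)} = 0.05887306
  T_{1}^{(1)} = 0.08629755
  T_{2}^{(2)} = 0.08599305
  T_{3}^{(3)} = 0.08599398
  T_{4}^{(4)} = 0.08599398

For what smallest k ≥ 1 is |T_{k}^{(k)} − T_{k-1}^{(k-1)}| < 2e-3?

k = 2

|T_{1}^{(1)} − T_{0}^{(0)}| = 0.02742449 ≥ 2e-3
|T_{2}^{(2)} − T_{1}^{(1)}| = 0.00030450 < 2e-3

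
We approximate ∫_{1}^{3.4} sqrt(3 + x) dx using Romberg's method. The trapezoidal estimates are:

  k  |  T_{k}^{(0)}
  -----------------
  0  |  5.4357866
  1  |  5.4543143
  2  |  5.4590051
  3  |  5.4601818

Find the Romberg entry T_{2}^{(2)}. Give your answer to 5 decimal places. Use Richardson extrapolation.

Richardson extrapolation on the trapezoidal column (denominator 4−1=3):
T_{1}^{(1)} = (4·5.4543143 − 5.4357866) / 3 = 5.4604902
T_{2}^{(1)} = 5.4590051 + (5.4590051 − 5.4543143)/3 = 5.4605687
T_{2}^{(2)} = 5.4605687 + (5.4605687 − 5.4604902)/15 = 5.4605739
(Column j=1 coincides with Simpson's rule on the same nodes.)

5.46057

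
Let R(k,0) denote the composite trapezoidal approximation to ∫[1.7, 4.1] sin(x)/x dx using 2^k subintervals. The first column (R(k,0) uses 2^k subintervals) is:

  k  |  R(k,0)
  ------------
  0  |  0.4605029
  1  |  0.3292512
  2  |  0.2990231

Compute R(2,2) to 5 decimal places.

Richardson extrapolation on the trapezoidal column (denominator 4−1=3):
R(1,1) = (4·0.3292512 − 0.4605029) / 3 = 0.2855006
R(2,1) = (4·0.2990231 − 0.3292512) / 3 = 0.2889471
R(2,2) = 0.2889471 + (0.2889471 − 0.2855006)/15 = 0.2891769

0.28918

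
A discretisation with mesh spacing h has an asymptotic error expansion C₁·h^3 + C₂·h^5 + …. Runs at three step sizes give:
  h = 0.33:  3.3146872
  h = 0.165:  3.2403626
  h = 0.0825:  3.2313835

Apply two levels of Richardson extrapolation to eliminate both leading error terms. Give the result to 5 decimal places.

3.23011

First eliminate the h^3 term (factor 2^3 = 8):
  B₁ = (8·3.2403626 − 3.3146872)/7 = 3.2297448
  B₂ = (8·3.2313835 − 3.2403626)/7 = 3.2301008
Then eliminate the h^5 term (factor 2^5 = 32):
  (32·3.2301008 − 3.2297448)/31 = 3.2301123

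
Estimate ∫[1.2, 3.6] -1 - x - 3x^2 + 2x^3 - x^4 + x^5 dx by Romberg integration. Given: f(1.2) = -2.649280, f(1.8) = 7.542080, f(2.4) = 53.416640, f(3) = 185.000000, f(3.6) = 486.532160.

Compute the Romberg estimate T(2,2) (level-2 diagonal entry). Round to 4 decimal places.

271.7207

T(0,0) (trapezoid, 1 panel, h=2.4000): 580.659456
T(1,0) (trapezoid, 2 panels, h=1.2000): 354.429696
T(2,0) (trapezoid, 4 panels, h=0.6000): 292.740096
T(1,1) = 354.429696 + (354.429696 − 580.659456)/3 = 279.019776
T(2,1) = 292.740096 + (292.740096 − 354.429696)/3 = 272.176896
T(2,2) = 272.176896 + (272.176896 − 279.019776)/15 = 271.720704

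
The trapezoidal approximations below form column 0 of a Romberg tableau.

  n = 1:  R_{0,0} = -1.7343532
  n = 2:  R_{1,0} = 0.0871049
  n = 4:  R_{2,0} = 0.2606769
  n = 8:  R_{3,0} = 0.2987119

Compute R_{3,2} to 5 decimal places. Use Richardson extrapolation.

0.31091

Richardson extrapolation on the trapezoidal column (denominator 4−1=3):
R_{2,1} = 0.2606769 + (0.2606769 − 0.0871049)/3 = 0.3185342
R_{3,1} = (4·0.2987119 − 0.2606769) / 3 = 0.3113902
R_{3,2} = (16·0.3113902 − 0.3185342) / 15 = 0.3109139
(Column j=1 coincides with Simpson's rule on the same nodes.)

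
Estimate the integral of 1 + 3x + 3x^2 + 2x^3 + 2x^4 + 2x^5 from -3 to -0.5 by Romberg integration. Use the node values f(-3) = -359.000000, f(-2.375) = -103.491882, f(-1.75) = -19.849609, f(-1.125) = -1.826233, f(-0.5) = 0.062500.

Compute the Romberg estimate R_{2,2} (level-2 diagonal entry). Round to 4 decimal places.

R_{0,0} (trapezoid, 1 panel, h=2.5000): -448.671875
R_{1,0} (trapezoid, 2 panels, h=1.2500): -249.147949
R_{2,0} (trapezoid, 4 panels, h=0.6250): -190.397796
R_{1,1} = -249.147949 + (-249.147949 − (-448.671875))/3 = -182.639974
R_{2,1} = -190.397796 + (-190.397796 − (-249.147949))/3 = -170.814412
R_{2,2} = -170.814412 + (-170.814412 − (-182.639974))/15 = -170.026041

-170.0260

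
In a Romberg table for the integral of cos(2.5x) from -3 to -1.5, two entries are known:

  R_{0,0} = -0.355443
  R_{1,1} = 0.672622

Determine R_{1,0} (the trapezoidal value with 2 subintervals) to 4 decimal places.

0.4156

From R_{1,1} = (4·R_{1,0} − R_{0,0})/3, solve for R_{1,0}:
4·R_{1,0} = 3·0.672622 + (-0.355443) = 1.662423
R_{1,0} = 0.415606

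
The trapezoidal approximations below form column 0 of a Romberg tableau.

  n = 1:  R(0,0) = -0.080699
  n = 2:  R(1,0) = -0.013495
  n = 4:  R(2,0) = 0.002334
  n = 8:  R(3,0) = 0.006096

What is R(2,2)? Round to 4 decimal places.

0.0075

Richardson extrapolation on the trapezoidal column (denominator 4−1=3):
R(1,1) = (4·(-0.013495) − (-0.080699)) / 3 = 0.008906
R(2,1) = (4·0.002334 − (-0.013495)) / 3 = 0.007610
R(2,2) = (16·0.007610 − 0.008906) / 15 = 0.007524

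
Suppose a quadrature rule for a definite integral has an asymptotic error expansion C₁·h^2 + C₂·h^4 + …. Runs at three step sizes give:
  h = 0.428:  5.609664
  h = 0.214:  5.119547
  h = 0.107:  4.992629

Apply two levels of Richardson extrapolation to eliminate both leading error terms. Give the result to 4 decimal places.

4.9499

First eliminate the h^2 term (factor 2^2 = 4):
  B₁ = (4·5.119547 − 5.609664)/3 = 4.956175
  B₂ = (4·4.992629 − 5.119547)/3 = 4.950323
Then eliminate the h^4 term (factor 2^4 = 16):
  (16·4.950323 − 4.956175)/15 = 4.949933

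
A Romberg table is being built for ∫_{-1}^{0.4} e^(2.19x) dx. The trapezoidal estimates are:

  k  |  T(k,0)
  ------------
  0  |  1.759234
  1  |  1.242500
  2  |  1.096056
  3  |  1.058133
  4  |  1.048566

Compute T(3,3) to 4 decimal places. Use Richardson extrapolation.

Richardson extrapolation on the trapezoidal column (denominator 4−1=3):
T(1,1) = (4·1.242500 − 1.759234) / 3 = 1.070255
T(2,1) = (4·1.096056 − 1.242500) / 3 = 1.047241
T(3,1) = (4·1.058133 − 1.096056) / 3 = 1.045492
T(2,2) = 1.047241 + (1.047241 − 1.070255)/15 = 1.045707
T(3,2) = 1.045492 + (1.045492 − 1.047241)/15 = 1.045375
T(3,3) = 1.045375 + (1.045375 − 1.045707)/63 = 1.045370
(Column j=1 coincides with Simpson's rule on the same nodes.)

1.0454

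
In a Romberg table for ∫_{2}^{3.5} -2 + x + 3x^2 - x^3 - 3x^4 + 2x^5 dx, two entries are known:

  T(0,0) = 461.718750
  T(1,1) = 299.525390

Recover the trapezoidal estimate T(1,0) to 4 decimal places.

From T(1,1) = (4·T(1,0) − T(0,0))/3, solve for T(1,0):
4·T(1,0) = 3·299.525390 + 461.718750 = 1360.294920
T(1,0) = 340.073730

340.0737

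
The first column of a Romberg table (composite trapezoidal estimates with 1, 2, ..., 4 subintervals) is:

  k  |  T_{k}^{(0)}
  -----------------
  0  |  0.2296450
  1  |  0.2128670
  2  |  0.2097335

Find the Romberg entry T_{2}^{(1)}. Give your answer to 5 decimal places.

T_{2}^{(1)} = (4·0.2097335 − 0.2128670) / 3 = 0.2086890
(Column j=1 coincides with Simpson's rule on the same nodes.)

0.20869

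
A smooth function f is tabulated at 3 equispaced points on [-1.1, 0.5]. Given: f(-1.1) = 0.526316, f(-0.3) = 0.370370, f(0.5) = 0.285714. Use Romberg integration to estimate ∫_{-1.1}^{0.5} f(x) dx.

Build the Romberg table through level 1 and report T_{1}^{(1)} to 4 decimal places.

T_{0}^{(0)} (trapezoid, 1 panel, h=1.6000): 0.649624
T_{1}^{(0)} (trapezoid, 2 panels, h=0.8000): 0.621108
T_{1}^{(1)} = 0.621108 + (0.621108 − 0.649624)/3 = 0.611603

0.6116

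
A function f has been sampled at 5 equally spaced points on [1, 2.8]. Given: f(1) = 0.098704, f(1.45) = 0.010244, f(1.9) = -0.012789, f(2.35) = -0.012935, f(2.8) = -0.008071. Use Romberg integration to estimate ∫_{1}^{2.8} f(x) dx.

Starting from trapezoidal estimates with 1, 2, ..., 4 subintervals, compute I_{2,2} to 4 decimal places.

0.0079

I_{0,0} (trapezoid, 1 panel, h=1.8000): 0.081570
I_{1,0} (trapezoid, 2 panels, h=0.9000): 0.029275
I_{2,0} (trapezoid, 4 panels, h=0.4500): 0.013426
I_{1,1} = 0.029275 + (0.029275 − 0.081570)/3 = 0.011843
I_{2,1} = 0.013426 + (0.013426 − 0.029275)/3 = 0.008143
I_{2,2} = 0.008143 + (0.008143 − 0.011843)/15 = 0.007896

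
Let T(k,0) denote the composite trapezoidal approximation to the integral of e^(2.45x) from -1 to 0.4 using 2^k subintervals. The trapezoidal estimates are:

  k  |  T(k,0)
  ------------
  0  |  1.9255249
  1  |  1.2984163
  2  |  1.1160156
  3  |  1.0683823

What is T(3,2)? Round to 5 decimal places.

1.05232

T(2,1) = (4·1.1160156 − 1.2984163) / 3 = 1.0552154
T(3,1) = 1.0683823 + (1.0683823 − 1.1160156)/3 = 1.0525045
T(3,2) = (16·1.0525045 − 1.0552154) / 15 = 1.0523238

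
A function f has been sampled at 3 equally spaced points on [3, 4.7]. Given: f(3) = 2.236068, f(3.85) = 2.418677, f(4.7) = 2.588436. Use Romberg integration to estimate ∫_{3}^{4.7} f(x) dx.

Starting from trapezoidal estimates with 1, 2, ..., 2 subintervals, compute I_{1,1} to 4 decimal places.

4.1081

I_{0,0} (trapezoid, 1 panel, h=1.7000): 4.100828
I_{1,0} (trapezoid, 2 panels, h=0.8500): 4.106290
I_{1,1} = 4.106290 + (4.106290 − 4.100828)/3 = 4.108111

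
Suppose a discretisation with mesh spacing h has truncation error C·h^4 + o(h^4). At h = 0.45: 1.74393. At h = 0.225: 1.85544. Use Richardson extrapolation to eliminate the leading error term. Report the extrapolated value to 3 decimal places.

1.863

Extrapolated value = (16·A(h/2) − A(h)) / (16 − 1)
= (16·1.85544 − 1.74393) / 15
= 27.94311 / 15 = 1.86287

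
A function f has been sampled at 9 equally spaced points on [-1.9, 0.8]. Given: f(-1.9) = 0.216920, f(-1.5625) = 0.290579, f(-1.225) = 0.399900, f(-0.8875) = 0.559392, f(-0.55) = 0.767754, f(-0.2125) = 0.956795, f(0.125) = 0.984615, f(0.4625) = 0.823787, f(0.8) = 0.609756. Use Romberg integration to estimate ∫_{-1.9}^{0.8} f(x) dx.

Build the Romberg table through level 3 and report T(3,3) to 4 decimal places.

T(0,0) (trapezoid, 1 panel, h=2.7000): 1.116013
T(1,0) (trapezoid, 2 panels, h=1.3500): 1.594474
T(2,0) (trapezoid, 4 panels, h=0.6750): 1.731785
T(3,0) (trapezoid, 8 panels, h=0.3375): 1.753704
T(1,1) = 1.594474 + (1.594474 − 1.116013)/3 = 1.753961
T(2,1) = 1.731785 + (1.731785 − 1.594474)/3 = 1.777555
T(3,1) = 1.753704 + (1.753704 − 1.731785)/3 = 1.761010
T(2,2) = 1.777555 + (1.777555 − 1.753961)/15 = 1.779128
T(3,2) = 1.761010 + (1.761010 − 1.777555)/15 = 1.759907
T(3,3) = 1.759907 + (1.759907 − 1.779128)/63 = 1.759602

1.7596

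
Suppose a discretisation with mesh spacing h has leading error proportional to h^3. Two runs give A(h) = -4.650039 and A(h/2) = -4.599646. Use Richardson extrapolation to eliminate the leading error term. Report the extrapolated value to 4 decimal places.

-4.5924

The leading error scales as h^3; refining by a factor of 2 reduces it by 2^3 = 8.
Extrapolated value = (8·A(h/2) − A(h)) / (8 − 1)
= (8·(-4.599646) − (-4.650039)) / 7
= -32.147129 / 7 = -4.592447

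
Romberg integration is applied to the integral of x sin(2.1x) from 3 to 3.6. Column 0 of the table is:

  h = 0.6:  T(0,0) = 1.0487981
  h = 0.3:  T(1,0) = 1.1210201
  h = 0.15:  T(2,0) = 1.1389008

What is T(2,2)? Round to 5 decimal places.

Richardson extrapolation on the trapezoidal column (denominator 4−1=3):
T(1,1) = 1.1210201 + (1.1210201 − 1.0487981)/3 = 1.1450941
T(2,1) = (4·1.1389008 − 1.1210201) / 3 = 1.1448610
T(2,2) = 1.1448610 + (1.1448610 − 1.1450941)/15 = 1.1448455

1.14485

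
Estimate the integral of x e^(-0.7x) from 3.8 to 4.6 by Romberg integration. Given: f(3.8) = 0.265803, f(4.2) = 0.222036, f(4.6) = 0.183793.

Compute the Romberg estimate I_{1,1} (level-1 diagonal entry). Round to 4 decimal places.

I_{0,0} (trapezoid, 1 panel, h=0.8000): 0.179838
I_{1,0} (trapezoid, 2 panels, h=0.4000): 0.178734
I_{1,1} = 0.178734 + (0.178734 − 0.179838)/3 = 0.178366

0.1784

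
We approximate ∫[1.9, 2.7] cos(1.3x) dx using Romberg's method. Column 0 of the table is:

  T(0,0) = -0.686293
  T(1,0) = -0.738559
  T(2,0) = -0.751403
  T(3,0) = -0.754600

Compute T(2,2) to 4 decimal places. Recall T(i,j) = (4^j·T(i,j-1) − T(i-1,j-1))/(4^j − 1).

-0.7557

T(1,1) = (4·(-0.738559) − (-0.686293)) / 3 = -0.755981
T(2,1) = -0.751403 + (-0.751403 − (-0.738559))/3 = -0.755684
T(2,2) = (16·(-0.755684) − (-0.755981)) / 15 = -0.755664
(Column j=1 coincides with Simpson's rule on the same nodes.)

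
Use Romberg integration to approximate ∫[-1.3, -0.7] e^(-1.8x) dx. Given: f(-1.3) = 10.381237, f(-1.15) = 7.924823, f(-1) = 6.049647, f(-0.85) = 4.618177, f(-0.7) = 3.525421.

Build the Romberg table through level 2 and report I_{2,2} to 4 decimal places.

I_{0,0} (trapezoid, 1 panel, h=0.6000): 4.171997
I_{1,0} (trapezoid, 2 panels, h=0.3000): 3.900893
I_{2,0} (trapezoid, 4 panels, h=0.1500): 3.831896
I_{1,1} = 3.900893 + (3.900893 − 4.171997)/3 = 3.810525
I_{2,1} = 3.831896 + (3.831896 − 3.900893)/3 = 3.808897
I_{2,2} = 3.808897 + (3.808897 − 3.810525)/15 = 3.808788

3.8088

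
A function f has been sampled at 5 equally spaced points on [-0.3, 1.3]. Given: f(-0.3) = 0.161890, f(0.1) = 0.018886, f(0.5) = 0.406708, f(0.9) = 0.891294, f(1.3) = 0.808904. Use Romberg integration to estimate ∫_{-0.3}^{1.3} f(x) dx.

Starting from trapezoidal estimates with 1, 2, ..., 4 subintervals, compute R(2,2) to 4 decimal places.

0.7254

R(0,0) (trapezoid, 1 panel, h=1.6000): 0.776635
R(1,0) (trapezoid, 2 panels, h=0.8000): 0.713684
R(2,0) (trapezoid, 4 panels, h=0.4000): 0.720914
R(1,1) = 0.713684 + (0.713684 − 0.776635)/3 = 0.692700
R(2,1) = 0.720914 + (0.720914 − 0.713684)/3 = 0.723324
R(2,2) = 0.723324 + (0.723324 − 0.692700)/15 = 0.725366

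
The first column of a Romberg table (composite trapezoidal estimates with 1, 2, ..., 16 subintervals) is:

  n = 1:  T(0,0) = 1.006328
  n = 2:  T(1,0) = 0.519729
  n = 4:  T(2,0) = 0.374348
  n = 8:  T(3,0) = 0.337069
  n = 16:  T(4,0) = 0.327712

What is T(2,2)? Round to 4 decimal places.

0.3238

T(1,1) = 0.519729 + (0.519729 − 1.006328)/3 = 0.357529
T(2,1) = (4·0.374348 − 0.519729) / 3 = 0.325888
T(2,2) = (16·0.325888 − 0.357529) / 15 = 0.323779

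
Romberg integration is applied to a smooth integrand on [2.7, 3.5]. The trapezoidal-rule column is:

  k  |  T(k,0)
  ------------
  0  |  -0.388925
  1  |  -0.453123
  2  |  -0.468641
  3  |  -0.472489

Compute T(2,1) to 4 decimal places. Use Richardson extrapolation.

-0.4738

T(2,1) = (4·(-0.468641) − (-0.453123)) / 3 = -0.473814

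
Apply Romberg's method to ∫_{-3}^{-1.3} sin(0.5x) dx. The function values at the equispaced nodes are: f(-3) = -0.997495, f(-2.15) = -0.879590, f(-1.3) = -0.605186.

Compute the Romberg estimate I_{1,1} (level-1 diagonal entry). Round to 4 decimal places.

I_{0,0} (trapezoid, 1 panel, h=1.7000): -1.362279
I_{1,0} (trapezoid, 2 panels, h=0.8500): -1.428791
I_{1,1} = -1.428791 + (-1.428791 − (-1.362279))/3 = -1.450962

-1.4510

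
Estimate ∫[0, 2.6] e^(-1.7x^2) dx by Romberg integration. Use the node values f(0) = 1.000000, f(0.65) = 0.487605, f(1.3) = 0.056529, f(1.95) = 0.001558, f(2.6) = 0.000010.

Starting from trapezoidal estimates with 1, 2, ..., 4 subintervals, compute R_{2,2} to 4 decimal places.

0.6740

R_{0,0} (trapezoid, 1 panel, h=2.6000): 1.300013
R_{1,0} (trapezoid, 2 panels, h=1.3000): 0.723494
R_{2,0} (trapezoid, 4 panels, h=0.6500): 0.679703
R_{1,1} = 0.723494 + (0.723494 − 1.300013)/3 = 0.531321
R_{2,1} = 0.679703 + (0.679703 − 0.723494)/3 = 0.665106
R_{2,2} = 0.665106 + (0.665106 − 0.531321)/15 = 0.674025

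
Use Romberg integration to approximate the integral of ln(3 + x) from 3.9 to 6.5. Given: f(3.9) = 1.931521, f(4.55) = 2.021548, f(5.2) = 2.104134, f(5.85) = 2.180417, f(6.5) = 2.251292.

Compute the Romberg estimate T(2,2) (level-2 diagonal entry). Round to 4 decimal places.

T(0,0) (trapezoid, 1 panel, h=2.6000): 5.437657
T(1,0) (trapezoid, 2 panels, h=1.3000): 5.454203
T(2,0) (trapezoid, 4 panels, h=0.6500): 5.458379
T(1,1) = 5.454203 + (5.454203 − 5.437657)/3 = 5.459718
T(2,1) = 5.458379 + (5.458379 − 5.454203)/3 = 5.459771
T(2,2) = 5.459771 + (5.459771 − 5.459718)/15 = 5.459775

5.4598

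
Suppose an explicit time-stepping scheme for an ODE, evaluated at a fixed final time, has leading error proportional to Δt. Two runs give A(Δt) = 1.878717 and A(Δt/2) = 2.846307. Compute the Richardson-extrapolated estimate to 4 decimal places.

The leading error scales as Δt; refining by a factor of 2 reduces it by 2^1 = 2.
Extrapolated value = (2·A(Δt/2) − A(Δt)) / (2 − 1)
= (2·2.846307 − 1.878717) / 1
= 3.813897 / 1 = 3.813897

3.8139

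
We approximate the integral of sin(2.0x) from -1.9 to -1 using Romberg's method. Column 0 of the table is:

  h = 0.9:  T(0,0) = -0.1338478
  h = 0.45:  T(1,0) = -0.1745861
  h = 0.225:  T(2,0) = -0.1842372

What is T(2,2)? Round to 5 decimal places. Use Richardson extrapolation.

-0.18741

Richardson extrapolation on the trapezoidal column (denominator 4−1=3):
T(1,1) = (4·(-0.1745861) − (-0.1338478)) / 3 = -0.1881655
T(2,1) = (4·(-0.1842372) − (-0.1745861)) / 3 = -0.1874542
T(2,2) = -0.1874542 + (-0.1874542 − (-0.1881655))/15 = -0.1874068
(Column j=1 coincides with Simpson's rule on the same nodes.)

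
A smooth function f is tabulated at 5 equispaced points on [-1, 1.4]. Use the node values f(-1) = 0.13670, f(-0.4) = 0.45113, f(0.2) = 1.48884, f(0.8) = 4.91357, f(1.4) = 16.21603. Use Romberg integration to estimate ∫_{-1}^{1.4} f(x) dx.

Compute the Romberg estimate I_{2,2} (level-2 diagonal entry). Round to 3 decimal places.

I_{0,0} (trapezoid, 1 panel, h=2.4000): 19.62328
I_{1,0} (trapezoid, 2 panels, h=1.2000): 11.59825
I_{2,0} (trapezoid, 4 panels, h=0.6000): 9.01794
I_{1,1} = 11.59825 + (11.59825 − 19.62328)/3 = 8.92324
I_{2,1} = 9.01794 + (9.01794 − 11.59825)/3 = 8.15784
I_{2,2} = 8.15784 + (8.15784 − 8.92324)/15 = 8.10681

8.107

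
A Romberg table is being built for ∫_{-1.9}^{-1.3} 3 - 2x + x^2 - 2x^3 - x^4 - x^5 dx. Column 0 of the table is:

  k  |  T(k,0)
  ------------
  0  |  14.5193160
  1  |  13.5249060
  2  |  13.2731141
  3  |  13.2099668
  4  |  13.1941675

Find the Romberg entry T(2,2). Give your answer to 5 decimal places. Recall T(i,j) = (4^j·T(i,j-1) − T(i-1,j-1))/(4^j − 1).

Richardson extrapolation on the trapezoidal column (denominator 4−1=3):
T(1,1) = (4·13.5249060 − 14.5193160) / 3 = 13.1934360
T(2,1) = 13.2731141 + (13.2731141 − 13.5249060)/3 = 13.1891835
T(2,2) = (16·13.1891835 − 13.1934360) / 15 = 13.1889000

13.18890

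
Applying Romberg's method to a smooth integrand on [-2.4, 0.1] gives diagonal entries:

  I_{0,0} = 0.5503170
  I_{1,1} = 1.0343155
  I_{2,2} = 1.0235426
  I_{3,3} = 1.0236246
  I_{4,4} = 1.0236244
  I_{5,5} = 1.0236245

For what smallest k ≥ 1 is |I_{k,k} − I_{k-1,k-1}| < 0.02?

k = 2

|I_{1,1} − I_{0,0}| = 0.4839985 ≥ 0.02
|I_{2,2} − I_{1,1}| = 0.0107729 < 0.02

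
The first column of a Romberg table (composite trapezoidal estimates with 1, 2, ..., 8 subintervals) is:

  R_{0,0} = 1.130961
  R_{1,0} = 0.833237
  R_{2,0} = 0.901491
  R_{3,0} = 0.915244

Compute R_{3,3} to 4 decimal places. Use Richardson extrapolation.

Richardson extrapolation on the trapezoidal column (denominator 4−1=3):
R_{1,1} = 0.833237 + (0.833237 − 1.130961)/3 = 0.733996
R_{2,1} = 0.901491 + (0.901491 − 0.833237)/3 = 0.924242
R_{3,1} = 0.915244 + (0.915244 − 0.901491)/3 = 0.919828
R_{2,2} = (16·0.924242 − 0.733996) / 15 = 0.936925
R_{3,2} = 0.919828 + (0.919828 − 0.924242)/15 = 0.919534
R_{3,3} = (64·0.919534 − 0.936925) / 63 = 0.919258

0.9193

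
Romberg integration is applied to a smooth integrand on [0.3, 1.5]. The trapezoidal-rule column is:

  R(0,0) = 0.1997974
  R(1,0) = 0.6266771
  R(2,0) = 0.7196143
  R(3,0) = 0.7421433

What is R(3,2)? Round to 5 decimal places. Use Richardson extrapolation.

Richardson extrapolation on the trapezoidal column (denominator 4−1=3):
R(2,1) = 0.7196143 + (0.7196143 − 0.6266771)/3 = 0.7505934
R(3,1) = 0.7421433 + (0.7421433 − 0.7196143)/3 = 0.7496530
R(3,2) = 0.7496530 + (0.7496530 − 0.7505934)/15 = 0.7495903

0.74959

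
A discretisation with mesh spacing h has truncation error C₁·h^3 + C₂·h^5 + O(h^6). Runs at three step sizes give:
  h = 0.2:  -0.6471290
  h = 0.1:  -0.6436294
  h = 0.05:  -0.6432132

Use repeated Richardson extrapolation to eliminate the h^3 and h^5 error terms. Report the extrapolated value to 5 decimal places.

-0.64315

First eliminate the h^3 term (factor 2^3 = 8):
  B₁ = (8·(-0.6436294) − (-0.6471290))/7 = -0.6431295
  B₂ = (8·(-0.6432132) − (-0.6436294))/7 = -0.6431537
Then eliminate the h^5 term (factor 2^5 = 32):
  (32·(-0.6431537) − (-0.6431295))/31 = -0.6431545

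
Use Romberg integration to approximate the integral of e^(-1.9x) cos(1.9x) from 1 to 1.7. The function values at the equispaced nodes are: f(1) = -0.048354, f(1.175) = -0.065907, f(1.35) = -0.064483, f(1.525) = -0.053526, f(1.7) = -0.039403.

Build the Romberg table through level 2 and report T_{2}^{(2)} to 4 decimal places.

T_{0}^{(0)} (trapezoid, 1 panel, h=0.7000): -0.030715
T_{1}^{(0)} (trapezoid, 2 panels, h=0.3500): -0.037927
T_{2}^{(0)} (trapezoid, 4 panels, h=0.1750): -0.039864
T_{1}^{(1)} = -0.037927 + (-0.037927 − (-0.030715))/3 = -0.040331
T_{2}^{(1)} = -0.039864 + (-0.039864 − (-0.037927))/3 = -0.040510
T_{2}^{(2)} = -0.040510 + (-0.040510 − (-0.040331))/15 = -0.040522

-0.0405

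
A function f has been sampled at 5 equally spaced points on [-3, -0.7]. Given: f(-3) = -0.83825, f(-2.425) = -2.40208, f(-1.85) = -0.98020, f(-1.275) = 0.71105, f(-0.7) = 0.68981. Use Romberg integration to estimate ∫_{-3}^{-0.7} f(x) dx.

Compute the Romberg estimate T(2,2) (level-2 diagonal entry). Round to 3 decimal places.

-1.710

T(0,0) (trapezoid, 1 panel, h=2.3000): -0.17071
T(1,0) (trapezoid, 2 panels, h=1.1500): -1.21258
T(2,0) (trapezoid, 4 panels, h=0.5750): -1.57863
T(1,1) = -1.21258 + (-1.21258 − (-0.17071))/3 = -1.55987
T(2,1) = -1.57863 + (-1.57863 − (-1.21258))/3 = -1.70065
T(2,2) = -1.70065 + (-1.70065 − (-1.55987))/15 = -1.71004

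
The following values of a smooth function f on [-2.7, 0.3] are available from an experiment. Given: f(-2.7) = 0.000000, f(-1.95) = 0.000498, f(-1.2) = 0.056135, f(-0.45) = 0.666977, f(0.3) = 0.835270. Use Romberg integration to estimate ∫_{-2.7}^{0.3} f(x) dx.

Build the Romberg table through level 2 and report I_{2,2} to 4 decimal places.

I_{0,0} (trapezoid, 1 panel, h=3.0000): 1.252905
I_{1,0} (trapezoid, 2 panels, h=1.5000): 0.710655
I_{2,0} (trapezoid, 4 panels, h=0.7500): 0.855934
I_{1,1} = 0.710655 + (0.710655 − 1.252905)/3 = 0.529905
I_{2,1} = 0.855934 + (0.855934 − 0.710655)/3 = 0.904360
I_{2,2} = 0.904360 + (0.904360 − 0.529905)/15 = 0.929324

0.9293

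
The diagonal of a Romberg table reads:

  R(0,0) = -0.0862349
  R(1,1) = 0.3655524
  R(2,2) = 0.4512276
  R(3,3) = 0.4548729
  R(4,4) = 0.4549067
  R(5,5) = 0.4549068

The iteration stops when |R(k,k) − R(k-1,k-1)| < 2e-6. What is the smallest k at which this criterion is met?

k = 5

|R(1,1) − R(0,0)| = 0.4517873 ≥ 2e-6
|R(2,2) − R(1,1)| = 0.0856752 ≥ 2e-6
|R(3,3) − R(2,2)| = 0.0036453 ≥ 2e-6
|R(4,4) − R(3,3)| = 0.0000338 ≥ 2e-6
|R(5,5) − R(4,4)| = 0.0000001 < 2e-6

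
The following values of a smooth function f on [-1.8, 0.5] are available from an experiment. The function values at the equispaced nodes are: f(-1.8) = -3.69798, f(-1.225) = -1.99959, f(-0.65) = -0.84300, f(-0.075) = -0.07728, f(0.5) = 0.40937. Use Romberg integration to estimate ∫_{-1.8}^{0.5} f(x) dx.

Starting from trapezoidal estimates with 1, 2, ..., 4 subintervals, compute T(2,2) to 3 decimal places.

T(0,0) (trapezoid, 1 panel, h=2.3000): -3.78190
T(1,0) (trapezoid, 2 panels, h=1.1500): -2.86040
T(2,0) (trapezoid, 4 panels, h=0.5750): -2.62440
T(1,1) = -2.86040 + (-2.86040 − (-3.78190))/3 = -2.55323
T(2,1) = -2.62440 + (-2.62440 − (-2.86040))/3 = -2.54573
T(2,2) = -2.54573 + (-2.54573 − (-2.55323))/15 = -2.54523

-2.545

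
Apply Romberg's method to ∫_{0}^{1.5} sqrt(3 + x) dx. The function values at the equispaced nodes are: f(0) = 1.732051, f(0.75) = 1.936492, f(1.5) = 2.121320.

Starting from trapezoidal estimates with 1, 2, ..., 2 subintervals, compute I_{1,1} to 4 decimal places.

2.8998

I_{0,0} (trapezoid, 1 panel, h=1.5000): 2.890028
I_{1,0} (trapezoid, 2 panels, h=0.7500): 2.897383
I_{1,1} = 2.897383 + (2.897383 − 2.890028)/3 = 2.899835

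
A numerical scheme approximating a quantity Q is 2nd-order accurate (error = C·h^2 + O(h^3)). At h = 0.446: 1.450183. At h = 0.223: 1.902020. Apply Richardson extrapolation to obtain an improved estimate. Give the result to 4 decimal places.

The leading error scales as h^2; refining by a factor of 2 reduces it by 2^2 = 4.
Extrapolated value = (4·A(h/2) − A(h)) / (4 − 1)
= (4·1.902020 − 1.450183) / 3
= 6.157897 / 3 = 2.052632

2.0526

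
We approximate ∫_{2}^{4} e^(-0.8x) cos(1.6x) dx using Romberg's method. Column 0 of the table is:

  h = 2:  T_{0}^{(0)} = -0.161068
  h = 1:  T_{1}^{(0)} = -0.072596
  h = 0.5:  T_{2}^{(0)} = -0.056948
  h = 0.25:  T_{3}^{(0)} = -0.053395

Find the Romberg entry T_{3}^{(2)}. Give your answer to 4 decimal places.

-0.0522

Richardson extrapolation on the trapezoidal column (denominator 4−1=3):
T_{2}^{(1)} = (4·(-0.056948) − (-0.072596)) / 3 = -0.051732
T_{3}^{(1)} = -0.053395 + (-0.053395 − (-0.056948))/3 = -0.052211
T_{3}^{(2)} = -0.052211 + (-0.052211 − (-0.051732))/15 = -0.052243
(Column j=1 coincides with Simpson's rule on the same nodes.)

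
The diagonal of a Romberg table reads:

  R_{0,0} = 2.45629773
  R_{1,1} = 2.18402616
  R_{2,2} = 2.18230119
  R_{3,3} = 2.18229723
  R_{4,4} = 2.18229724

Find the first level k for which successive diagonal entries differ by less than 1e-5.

|R_{1,1} − R_{0,0}| = 0.27227157 ≥ 1e-5
|R_{2,2} − R_{1,1}| = 0.00172497 ≥ 1e-5
|R_{3,3} − R_{2,2}| = 0.00000396 < 1e-5

k = 3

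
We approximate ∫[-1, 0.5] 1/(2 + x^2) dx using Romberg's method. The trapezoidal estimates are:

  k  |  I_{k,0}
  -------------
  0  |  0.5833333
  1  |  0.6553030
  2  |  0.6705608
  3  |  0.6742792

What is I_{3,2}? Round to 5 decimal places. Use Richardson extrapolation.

0.67551

I_{2,1} = (4·0.6705608 − 0.6553030) / 3 = 0.6756467
I_{3,1} = 0.6742792 + (0.6742792 − 0.6705608)/3 = 0.6755187
I_{3,2} = 0.6755187 + (0.6755187 − 0.6756467)/15 = 0.6755102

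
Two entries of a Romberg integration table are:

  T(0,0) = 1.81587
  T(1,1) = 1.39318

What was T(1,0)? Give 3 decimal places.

1.499

From T(1,1) = (4·T(1,0) − T(0,0))/3, solve for T(1,0):
4·T(1,0) = 3·1.39318 + 1.81587 = 5.99541
T(1,0) = 1.49885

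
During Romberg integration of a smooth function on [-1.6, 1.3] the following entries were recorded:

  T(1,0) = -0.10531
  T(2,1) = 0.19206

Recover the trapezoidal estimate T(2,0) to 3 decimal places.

0.118

From T(2,1) = (4·T(2,0) − T(1,0))/3, solve for T(2,0):
4·T(2,0) = 3·0.19206 + (-0.10531) = 0.47087
T(2,0) = 0.11772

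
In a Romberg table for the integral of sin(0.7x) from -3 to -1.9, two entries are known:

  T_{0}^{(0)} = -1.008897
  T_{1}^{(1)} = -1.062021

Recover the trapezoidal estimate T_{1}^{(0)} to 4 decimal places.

-1.0487

From T_{1}^{(1)} = (4·T_{1}^{(0)} − T_{0}^{(0)})/3, solve for T_{1}^{(0)}:
4·T_{1}^{(0)} = 3·(-1.062021) + (-1.008897) = -4.194960
T_{1}^{(0)} = -1.048740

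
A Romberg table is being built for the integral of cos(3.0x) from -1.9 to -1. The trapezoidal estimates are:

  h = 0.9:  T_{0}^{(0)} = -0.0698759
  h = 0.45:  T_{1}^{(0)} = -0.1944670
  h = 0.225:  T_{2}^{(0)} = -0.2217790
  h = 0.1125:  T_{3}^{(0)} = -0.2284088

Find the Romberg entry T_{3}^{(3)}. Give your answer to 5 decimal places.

Richardson extrapolation on the trapezoidal column (denominator 4−1=3):
T_{1}^{(1)} = (4·(-0.1944670) − (-0.0698759)) / 3 = -0.2359974
T_{2}^{(1)} = (4·(-0.2217790) − (-0.1944670)) / 3 = -0.2308830
T_{3}^{(1)} = -0.2284088 + (-0.2284088 − (-0.2217790))/3 = -0.2306187
T_{2}^{(2)} = (16·(-0.2308830) − (-0.2359974)) / 15 = -0.2305420
T_{3}^{(2)} = (16·(-0.2306187) − (-0.2308830)) / 15 = -0.2306011
T_{3}^{(3)} = -0.2306011 + (-0.2306011 − (-0.2305420))/63 = -0.2306020

-0.23060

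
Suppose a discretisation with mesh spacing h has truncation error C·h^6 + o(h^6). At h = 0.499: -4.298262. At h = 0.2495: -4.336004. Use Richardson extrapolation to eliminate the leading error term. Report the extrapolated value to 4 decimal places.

-4.3366

Extrapolated value = (64·A(h/2) − A(h)) / (64 − 1)
= (64·(-4.336004) − (-4.298262)) / 63
= -273.205994 / 63 = -4.336603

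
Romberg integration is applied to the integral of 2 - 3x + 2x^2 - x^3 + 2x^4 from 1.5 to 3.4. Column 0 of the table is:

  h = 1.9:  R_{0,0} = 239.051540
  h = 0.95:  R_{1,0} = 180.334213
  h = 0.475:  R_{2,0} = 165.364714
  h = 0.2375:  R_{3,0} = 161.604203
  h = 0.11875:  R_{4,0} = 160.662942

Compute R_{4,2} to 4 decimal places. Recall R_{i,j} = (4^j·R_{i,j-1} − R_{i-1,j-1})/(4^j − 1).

R_{3,1} = (4·161.604203 − 165.364714) / 3 = 160.350699
R_{4,1} = (4·160.662942 − 161.604203) / 3 = 160.349188
R_{4,2} = (16·160.349188 − 160.350699) / 15 = 160.349087

160.3491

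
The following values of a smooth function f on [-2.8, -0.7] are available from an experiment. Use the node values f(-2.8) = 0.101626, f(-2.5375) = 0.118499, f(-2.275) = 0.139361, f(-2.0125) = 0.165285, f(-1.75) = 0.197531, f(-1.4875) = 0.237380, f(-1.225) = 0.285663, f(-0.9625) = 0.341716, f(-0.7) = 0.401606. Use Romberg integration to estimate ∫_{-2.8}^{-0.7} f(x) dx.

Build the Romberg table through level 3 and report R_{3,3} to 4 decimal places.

0.4550

R_{0,0} (trapezoid, 1 panel, h=2.1000): 0.528394
R_{1,0} (trapezoid, 2 panels, h=1.0500): 0.471604
R_{2,0} (trapezoid, 4 panels, h=0.5250): 0.458940
R_{3,0} (trapezoid, 8 panels, h=0.2625): 0.455976
R_{1,1} = 0.471604 + (0.471604 − 0.528394)/3 = 0.452674
R_{2,1} = 0.458940 + (0.458940 − 0.471604)/3 = 0.454719
R_{3,1} = 0.455976 + (0.455976 − 0.458940)/3 = 0.454988
R_{2,2} = 0.454719 + (0.454719 − 0.452674)/15 = 0.454855
R_{3,2} = 0.454988 + (0.454988 − 0.454719)/15 = 0.455006
R_{3,3} = 0.455006 + (0.455006 − 0.454855)/63 = 0.455008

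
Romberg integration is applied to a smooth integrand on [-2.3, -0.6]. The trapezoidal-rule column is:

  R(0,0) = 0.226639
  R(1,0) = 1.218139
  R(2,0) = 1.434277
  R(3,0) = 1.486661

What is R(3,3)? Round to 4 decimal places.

1.5040

Richardson extrapolation on the trapezoidal column (denominator 4−1=3):
R(1,1) = (4·1.218139 − 0.226639) / 3 = 1.548639
R(2,1) = (4·1.434277 − 1.218139) / 3 = 1.506323
R(3,1) = 1.486661 + (1.486661 − 1.434277)/3 = 1.504122
R(2,2) = (16·1.506323 − 1.548639) / 15 = 1.503502
R(3,2) = (16·1.504122 − 1.506323) / 15 = 1.503975
R(3,3) = (64·1.503975 − 1.503502) / 63 = 1.503983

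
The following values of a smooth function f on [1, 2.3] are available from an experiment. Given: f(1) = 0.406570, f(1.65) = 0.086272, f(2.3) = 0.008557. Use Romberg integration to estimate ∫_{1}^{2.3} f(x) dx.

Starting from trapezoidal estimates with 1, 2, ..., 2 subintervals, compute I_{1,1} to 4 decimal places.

0.1647

I_{0,0} (trapezoid, 1 panel, h=1.3000): 0.269833
I_{1,0} (trapezoid, 2 panels, h=0.6500): 0.190993
I_{1,1} = 0.190993 + (0.190993 − 0.269833)/3 = 0.164713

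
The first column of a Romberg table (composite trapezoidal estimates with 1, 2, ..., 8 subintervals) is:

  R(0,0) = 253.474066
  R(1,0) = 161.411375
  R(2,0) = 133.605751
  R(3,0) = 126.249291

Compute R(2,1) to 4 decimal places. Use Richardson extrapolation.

R(2,1) = (4·133.605751 − 161.411375) / 3 = 124.337210

124.3372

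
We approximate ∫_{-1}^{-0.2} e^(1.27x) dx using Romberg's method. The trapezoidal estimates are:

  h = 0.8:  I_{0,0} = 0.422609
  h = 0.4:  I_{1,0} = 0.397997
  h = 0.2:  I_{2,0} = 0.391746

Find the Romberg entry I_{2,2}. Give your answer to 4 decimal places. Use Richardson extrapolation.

Richardson extrapolation on the trapezoidal column (denominator 4−1=3):
I_{1,1} = 0.397997 + (0.397997 − 0.422609)/3 = 0.389793
I_{2,1} = (4·0.391746 − 0.397997) / 3 = 0.389662
I_{2,2} = (16·0.389662 − 0.389793) / 15 = 0.389653
(Column j=1 coincides with Simpson's rule on the same nodes.)

0.3897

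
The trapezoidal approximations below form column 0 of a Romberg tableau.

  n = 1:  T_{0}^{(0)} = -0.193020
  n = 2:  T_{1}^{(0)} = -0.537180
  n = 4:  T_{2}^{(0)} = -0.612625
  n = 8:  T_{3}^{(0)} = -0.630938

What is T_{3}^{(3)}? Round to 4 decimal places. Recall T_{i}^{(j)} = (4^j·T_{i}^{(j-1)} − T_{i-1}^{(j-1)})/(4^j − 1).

Richardson extrapolation on the trapezoidal column (denominator 4−1=3):
T_{1}^{(1)} = -0.537180 + (-0.537180 − (-0.193020))/3 = -0.651900
T_{2}^{(1)} = -0.612625 + (-0.612625 − (-0.537180))/3 = -0.637773
T_{3}^{(1)} = (4·(-0.630938) − (-0.612625)) / 3 = -0.637042
T_{2}^{(2)} = -0.637773 + (-0.637773 − (-0.651900))/15 = -0.636831
T_{3}^{(2)} = (16·(-0.637042) − (-0.637773)) / 15 = -0.636993
T_{3}^{(3)} = -0.636993 + (-0.636993 − (-0.636831))/63 = -0.636996

-0.6370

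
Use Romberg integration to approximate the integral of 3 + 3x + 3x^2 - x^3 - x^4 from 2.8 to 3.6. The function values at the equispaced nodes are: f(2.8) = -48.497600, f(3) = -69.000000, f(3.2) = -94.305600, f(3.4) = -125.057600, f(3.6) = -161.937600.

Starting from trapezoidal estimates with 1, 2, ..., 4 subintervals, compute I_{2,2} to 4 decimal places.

I_{0,0} (trapezoid, 1 panel, h=0.8000): -84.174080
I_{1,0} (trapezoid, 2 panels, h=0.4000): -79.809280
I_{2,0} (trapezoid, 4 panels, h=0.2000): -78.716160
I_{1,1} = -79.809280 + (-79.809280 − (-84.174080))/3 = -78.354347
I_{2,1} = -78.716160 + (-78.716160 − (-79.809280))/3 = -78.351787
I_{2,2} = -78.351787 + (-78.351787 − (-78.354347))/15 = -78.351616

-78.3516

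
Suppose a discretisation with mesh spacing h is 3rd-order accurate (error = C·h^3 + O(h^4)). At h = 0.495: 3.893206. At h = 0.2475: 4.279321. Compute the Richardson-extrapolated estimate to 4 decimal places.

The leading error scales as h^3; refining by a factor of 2 reduces it by 2^3 = 8.
Extrapolated value = (8·A(h/2) − A(h)) / (8 − 1)
= (8·4.279321 − 3.893206) / 7
= 30.341362 / 7 = 4.334480

4.3345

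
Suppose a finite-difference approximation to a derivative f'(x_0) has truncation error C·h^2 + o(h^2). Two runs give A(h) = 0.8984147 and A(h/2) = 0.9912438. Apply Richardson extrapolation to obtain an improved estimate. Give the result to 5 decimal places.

1.02219

Extrapolated value = (4·A(h/2) − A(h)) / (4 − 1)
= (4·0.9912438 − 0.8984147) / 3
= 3.0665605 / 3 = 1.0221868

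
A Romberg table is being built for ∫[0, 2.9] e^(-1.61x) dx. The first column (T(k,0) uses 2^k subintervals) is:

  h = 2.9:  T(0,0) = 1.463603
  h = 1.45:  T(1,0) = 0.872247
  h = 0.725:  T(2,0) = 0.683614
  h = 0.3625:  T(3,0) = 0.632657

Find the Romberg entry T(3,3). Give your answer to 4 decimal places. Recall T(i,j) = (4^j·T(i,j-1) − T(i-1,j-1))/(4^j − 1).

T(1,1) = (4·0.872247 − 1.463603) / 3 = 0.675128
T(2,1) = 0.683614 + (0.683614 − 0.872247)/3 = 0.620736
T(3,1) = 0.632657 + (0.632657 − 0.683614)/3 = 0.615671
T(2,2) = 0.620736 + (0.620736 − 0.675128)/15 = 0.617110
T(3,2) = (16·0.615671 − 0.620736) / 15 = 0.615333
T(3,3) = (64·0.615333 − 0.617110) / 63 = 0.615305
(Column j=1 coincides with Simpson's rule on the same nodes.)

0.6153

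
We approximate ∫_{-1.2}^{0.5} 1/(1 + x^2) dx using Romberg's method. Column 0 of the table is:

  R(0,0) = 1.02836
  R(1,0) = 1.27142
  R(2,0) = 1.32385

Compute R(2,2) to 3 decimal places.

Richardson extrapolation on the trapezoidal column (denominator 4−1=3):
R(1,1) = (4·1.27142 − 1.02836) / 3 = 1.35244
R(2,1) = (4·1.32385 − 1.27142) / 3 = 1.34133
R(2,2) = (16·1.34133 − 1.35244) / 15 = 1.34059

1.341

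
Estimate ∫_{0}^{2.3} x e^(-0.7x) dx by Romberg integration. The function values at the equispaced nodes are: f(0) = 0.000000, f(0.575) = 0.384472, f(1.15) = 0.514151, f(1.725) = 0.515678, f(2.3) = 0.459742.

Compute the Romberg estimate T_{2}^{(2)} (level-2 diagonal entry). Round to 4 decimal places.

T_{0}^{(0)} (trapezoid, 1 panel, h=2.3000): 0.528703
T_{1}^{(0)} (trapezoid, 2 panels, h=1.1500): 0.855625
T_{2}^{(0)} (trapezoid, 4 panels, h=0.5750): 0.945399
T_{1}^{(1)} = 0.855625 + (0.855625 − 0.528703)/3 = 0.964599
T_{2}^{(1)} = 0.945399 + (0.945399 − 0.855625)/3 = 0.975324
T_{2}^{(2)} = 0.975324 + (0.975324 − 0.964599)/15 = 0.976039

0.9760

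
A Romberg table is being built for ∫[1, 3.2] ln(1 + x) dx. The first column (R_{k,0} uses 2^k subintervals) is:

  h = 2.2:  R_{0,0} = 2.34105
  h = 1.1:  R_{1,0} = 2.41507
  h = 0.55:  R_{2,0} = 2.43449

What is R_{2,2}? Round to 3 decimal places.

2.441

Richardson extrapolation on the trapezoidal column (denominator 4−1=3):
R_{1,1} = (4·2.41507 − 2.34105) / 3 = 2.43974
R_{2,1} = 2.43449 + (2.43449 − 2.41507)/3 = 2.44096
R_{2,2} = (16·2.44096 − 2.43974) / 15 = 2.44104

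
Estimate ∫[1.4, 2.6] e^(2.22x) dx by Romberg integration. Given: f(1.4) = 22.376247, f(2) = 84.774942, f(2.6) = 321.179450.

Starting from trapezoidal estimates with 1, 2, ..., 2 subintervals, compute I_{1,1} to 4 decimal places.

I_{0,0} (trapezoid, 1 panel, h=1.2000): 206.133418
I_{1,0} (trapezoid, 2 panels, h=0.6000): 153.931674
I_{1,1} = 153.931674 + (153.931674 − 206.133418)/3 = 136.531093

136.5311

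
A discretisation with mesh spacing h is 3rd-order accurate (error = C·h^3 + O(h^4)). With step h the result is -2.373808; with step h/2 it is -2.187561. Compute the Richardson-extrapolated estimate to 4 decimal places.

-2.1610

Extrapolated value = (8·A(h/2) − A(h)) / (8 − 1)
= (8·(-2.187561) − (-2.373808)) / 7
= -15.126680 / 7 = -2.160954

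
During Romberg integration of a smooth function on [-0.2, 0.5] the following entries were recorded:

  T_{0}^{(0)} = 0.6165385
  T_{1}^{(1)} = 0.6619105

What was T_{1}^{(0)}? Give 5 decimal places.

0.65057

From T_{1}^{(1)} = (4·T_{1}^{(0)} − T_{0}^{(0)})/3, solve for T_{1}^{(0)}:
4·T_{1}^{(0)} = 3·0.6619105 + 0.6165385 = 2.6022700
T_{1}^{(0)} = 0.6505675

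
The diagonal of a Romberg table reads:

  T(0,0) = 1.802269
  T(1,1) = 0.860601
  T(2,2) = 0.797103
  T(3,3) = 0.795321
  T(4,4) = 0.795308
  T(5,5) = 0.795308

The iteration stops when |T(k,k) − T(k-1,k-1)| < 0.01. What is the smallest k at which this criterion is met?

k = 3

|T(1,1) − T(0,0)| = 0.941668 ≥ 0.01
|T(2,2) − T(1,1)| = 0.063498 ≥ 0.01
|T(3,3) − T(2,2)| = 0.001782 < 0.01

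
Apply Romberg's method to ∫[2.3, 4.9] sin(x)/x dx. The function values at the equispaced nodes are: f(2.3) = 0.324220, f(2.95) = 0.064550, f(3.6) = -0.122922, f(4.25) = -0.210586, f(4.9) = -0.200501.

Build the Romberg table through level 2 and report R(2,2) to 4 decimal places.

-0.1526

R(0,0) (trapezoid, 1 panel, h=2.6000): 0.160835
R(1,0) (trapezoid, 2 panels, h=1.3000): -0.079381
R(2,0) (trapezoid, 4 panels, h=0.6500): -0.134614
R(1,1) = -0.079381 + (-0.079381 − 0.160835)/3 = -0.159453
R(2,1) = -0.134614 + (-0.134614 − (-0.079381))/3 = -0.153025
R(2,2) = -0.153025 + (-0.153025 − (-0.159453))/15 = -0.152596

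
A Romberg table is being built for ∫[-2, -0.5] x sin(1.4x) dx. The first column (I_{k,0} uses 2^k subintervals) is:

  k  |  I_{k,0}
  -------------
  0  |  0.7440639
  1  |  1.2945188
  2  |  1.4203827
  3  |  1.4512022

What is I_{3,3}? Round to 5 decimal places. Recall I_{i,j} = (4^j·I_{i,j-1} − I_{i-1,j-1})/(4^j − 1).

1.46142

Richardson extrapolation on the trapezoidal column (denominator 4−1=3):
I_{1,1} = 1.2945188 + (1.2945188 − 0.7440639)/3 = 1.4780038
I_{2,1} = (4·1.4203827 − 1.2945188) / 3 = 1.4623373
I_{3,1} = 1.4512022 + (1.4512022 − 1.4203827)/3 = 1.4614754
I_{2,2} = (16·1.4623373 − 1.4780038) / 15 = 1.4612929
I_{3,2} = 1.4614754 + (1.4614754 − 1.4623373)/15 = 1.4614179
I_{3,3} = 1.4614179 + (1.4614179 − 1.4612929)/63 = 1.4614199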